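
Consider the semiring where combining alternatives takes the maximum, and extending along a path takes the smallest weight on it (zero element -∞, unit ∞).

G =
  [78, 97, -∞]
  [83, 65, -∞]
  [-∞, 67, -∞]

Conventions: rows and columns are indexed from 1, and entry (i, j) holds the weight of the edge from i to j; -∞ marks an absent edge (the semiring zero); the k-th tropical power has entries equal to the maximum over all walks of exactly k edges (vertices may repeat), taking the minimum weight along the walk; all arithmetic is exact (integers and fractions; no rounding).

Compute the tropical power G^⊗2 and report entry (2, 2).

G^⊗2:
  [83, 78, -∞]
  [78, 83, -∞]
  [67, 65, -∞]
Key observation: the optimum is the walk 2->1->2, with weight 83 min 97 = 83.
Optimal value attained by: walk 2->1->2.
Answer: (G^⊗2)[2][2] = 83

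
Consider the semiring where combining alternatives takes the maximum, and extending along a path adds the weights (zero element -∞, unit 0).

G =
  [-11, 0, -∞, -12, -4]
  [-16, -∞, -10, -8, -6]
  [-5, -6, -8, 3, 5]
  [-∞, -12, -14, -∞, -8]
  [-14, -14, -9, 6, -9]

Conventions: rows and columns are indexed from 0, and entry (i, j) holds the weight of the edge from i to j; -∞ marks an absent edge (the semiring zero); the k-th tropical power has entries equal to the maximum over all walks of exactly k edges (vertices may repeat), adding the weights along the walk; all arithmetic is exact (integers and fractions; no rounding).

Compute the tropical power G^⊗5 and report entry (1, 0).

G^⊗2:
  [-16, -11, -10, 2, -6]
  [-15, -16, -15, 0, -5]
  [-9, -5, -4, 11, -3]
  [-19, -20, -17, -2, -9]
  [-14, -6, -8, -3, -2]
G^⊗3:
  [-15, -10, -12, 0, -5]
  [-19, -12, -14, 1, -8]
  [-9, -1, -3, 3, 3]
  [-22, -14, -16, -3, -10]
  [-13, -14, -11, 4, -3]
G^⊗4:
  [-17, -12, -14, 1, -7]
  [-19, -11, -13, -2, -7]
  [-8, -9, -6, 9, 2]
  [-21, -15, -17, -4, -11]
  [-16, -8, -10, 3, -4]
G^⊗5:
  [-19, -11, -13, -1, -7]
  [-18, -14, -16, -1, -8]
  [-11, -3, -5, 8, 1]
  [-22, -16, -18, -5, -12]
  [-15, -9, -11, 2, -5]
Key observation: the optimum is the walk 1->2->4->3->2->0, with weight (-10) + 5 + 6 + (-14) + (-5) = -18.
Optimal value attained by: walk 1->2->4->3->2->0.
Answer: (G^⊗5)[1][0] = -18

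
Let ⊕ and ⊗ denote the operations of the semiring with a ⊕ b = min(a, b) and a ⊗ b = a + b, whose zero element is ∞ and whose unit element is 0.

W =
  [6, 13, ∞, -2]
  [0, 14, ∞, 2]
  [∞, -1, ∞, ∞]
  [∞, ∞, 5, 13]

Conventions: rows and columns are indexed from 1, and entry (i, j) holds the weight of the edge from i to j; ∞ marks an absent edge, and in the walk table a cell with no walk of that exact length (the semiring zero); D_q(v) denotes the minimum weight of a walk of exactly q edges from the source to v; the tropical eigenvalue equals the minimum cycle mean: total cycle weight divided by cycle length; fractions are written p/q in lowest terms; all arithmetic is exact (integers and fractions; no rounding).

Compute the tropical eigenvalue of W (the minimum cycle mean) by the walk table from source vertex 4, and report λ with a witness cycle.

q=0: [∞, ∞, ∞, 0]
q=1: [∞, ∞, 5, 13]
q=2: [∞, 4, 18, 26]
q=3: [4, 17, 31, 6]
q=4: [10, 17, 11, 2]
Optimal cycle mean attained by: cycle 1->4->3->2->1, total (-2) + 5 + (-1) + 0, length 4.
Answer: λ = 1/2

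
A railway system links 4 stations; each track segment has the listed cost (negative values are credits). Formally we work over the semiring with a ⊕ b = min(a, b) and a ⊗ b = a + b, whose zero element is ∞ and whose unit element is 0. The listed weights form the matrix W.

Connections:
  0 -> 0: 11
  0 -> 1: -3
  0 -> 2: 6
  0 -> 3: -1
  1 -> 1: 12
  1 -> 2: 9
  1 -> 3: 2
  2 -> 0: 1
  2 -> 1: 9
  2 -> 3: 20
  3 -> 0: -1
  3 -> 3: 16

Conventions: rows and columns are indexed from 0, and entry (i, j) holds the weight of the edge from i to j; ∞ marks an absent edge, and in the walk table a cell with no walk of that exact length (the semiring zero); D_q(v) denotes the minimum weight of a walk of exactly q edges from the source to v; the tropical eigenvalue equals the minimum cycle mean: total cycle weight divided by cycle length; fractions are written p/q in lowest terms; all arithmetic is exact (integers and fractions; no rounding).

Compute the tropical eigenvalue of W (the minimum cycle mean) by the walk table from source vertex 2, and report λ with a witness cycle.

q=0: [∞, ∞, 0, ∞]
q=1: [1, 9, ∞, 20]
q=2: [12, -2, 7, 0]
q=3: [-1, 9, 7, 0]
q=4: [-1, -4, 5, -2]
Optimal cycle mean attained by: cycle 0->3->0, total (-1) + (-1), length 2.
Answer: λ = -1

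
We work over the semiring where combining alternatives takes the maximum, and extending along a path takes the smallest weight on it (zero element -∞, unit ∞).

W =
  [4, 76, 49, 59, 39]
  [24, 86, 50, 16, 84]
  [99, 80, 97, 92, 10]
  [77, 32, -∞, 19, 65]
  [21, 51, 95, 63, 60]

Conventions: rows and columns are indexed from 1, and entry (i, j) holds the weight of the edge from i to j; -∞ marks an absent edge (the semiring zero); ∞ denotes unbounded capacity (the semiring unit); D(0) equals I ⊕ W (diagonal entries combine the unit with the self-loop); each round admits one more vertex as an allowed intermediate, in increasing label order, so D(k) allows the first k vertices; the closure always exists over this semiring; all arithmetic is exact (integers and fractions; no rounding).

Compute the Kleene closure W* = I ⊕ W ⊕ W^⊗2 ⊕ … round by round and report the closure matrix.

D(0):
  [∞, 76, 49, 59, 39]
  [24, ∞, 50, 16, 84]
  [99, 80, ∞, 92, 10]
  [77, 32, -∞, ∞, 65]
  [21, 51, 95, 63, ∞]
D(1):
  [∞, 76, 49, 59, 39]
  [24, ∞, 50, 24, 84]
  [99, 80, ∞, 92, 39]
  [77, 76, 49, ∞, 65]
  [21, 51, 95, 63, ∞]
D(2):
  [∞, 76, 50, 59, 76]
  [24, ∞, 50, 24, 84]
  [99, 80, ∞, 92, 80]
  [77, 76, 50, ∞, 76]
  [24, 51, 95, 63, ∞]
D(3):
  [∞, 76, 50, 59, 76]
  [50, ∞, 50, 50, 84]
  [99, 80, ∞, 92, 80]
  [77, 76, 50, ∞, 76]
  [95, 80, 95, 92, ∞]
D(4):
  [∞, 76, 50, 59, 76]
  [50, ∞, 50, 50, 84]
  [99, 80, ∞, 92, 80]
  [77, 76, 50, ∞, 76]
  [95, 80, 95, 92, ∞]
D(5):
  [∞, 76, 76, 76, 76]
  [84, ∞, 84, 84, 84]
  [99, 80, ∞, 92, 80]
  [77, 76, 76, ∞, 76]
  [95, 80, 95, 92, ∞]
Answer: W* = [[∞, 76, 76, 76, 76], [84, ∞, 84, 84, 84], [99, 80, ∞, 92, 80], [77, 76, 76, ∞, 76], [95, 80, 95, 92, ∞]]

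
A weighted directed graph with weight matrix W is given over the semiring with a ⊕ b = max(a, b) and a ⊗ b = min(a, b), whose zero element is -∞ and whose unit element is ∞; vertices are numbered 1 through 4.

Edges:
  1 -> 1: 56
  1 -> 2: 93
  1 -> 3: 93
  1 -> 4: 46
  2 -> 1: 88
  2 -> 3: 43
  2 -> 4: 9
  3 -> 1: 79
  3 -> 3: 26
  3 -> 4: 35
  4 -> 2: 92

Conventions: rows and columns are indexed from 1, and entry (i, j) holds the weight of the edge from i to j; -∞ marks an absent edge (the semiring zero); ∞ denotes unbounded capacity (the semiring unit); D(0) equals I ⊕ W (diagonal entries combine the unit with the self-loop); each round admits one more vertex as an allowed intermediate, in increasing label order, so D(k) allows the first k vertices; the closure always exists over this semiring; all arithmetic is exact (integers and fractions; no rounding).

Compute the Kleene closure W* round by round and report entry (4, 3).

D(0):
  [∞, 93, 93, 46]
  [88, ∞, 43, 9]
  [79, -∞, ∞, 35]
  [-∞, 92, -∞, ∞]
D(1):
  [∞, 93, 93, 46]
  [88, ∞, 88, 46]
  [79, 79, ∞, 46]
  [-∞, 92, -∞, ∞]
D(2):
  [∞, 93, 93, 46]
  [88, ∞, 88, 46]
  [79, 79, ∞, 46]
  [88, 92, 88, ∞]
D(3):
  [∞, 93, 93, 46]
  [88, ∞, 88, 46]
  [79, 79, ∞, 46]
  [88, 92, 88, ∞]
D(4):
  [∞, 93, 93, 46]
  [88, ∞, 88, 46]
  [79, 79, ∞, 46]
  [88, 92, 88, ∞]
Answer: W*[4][3] = 88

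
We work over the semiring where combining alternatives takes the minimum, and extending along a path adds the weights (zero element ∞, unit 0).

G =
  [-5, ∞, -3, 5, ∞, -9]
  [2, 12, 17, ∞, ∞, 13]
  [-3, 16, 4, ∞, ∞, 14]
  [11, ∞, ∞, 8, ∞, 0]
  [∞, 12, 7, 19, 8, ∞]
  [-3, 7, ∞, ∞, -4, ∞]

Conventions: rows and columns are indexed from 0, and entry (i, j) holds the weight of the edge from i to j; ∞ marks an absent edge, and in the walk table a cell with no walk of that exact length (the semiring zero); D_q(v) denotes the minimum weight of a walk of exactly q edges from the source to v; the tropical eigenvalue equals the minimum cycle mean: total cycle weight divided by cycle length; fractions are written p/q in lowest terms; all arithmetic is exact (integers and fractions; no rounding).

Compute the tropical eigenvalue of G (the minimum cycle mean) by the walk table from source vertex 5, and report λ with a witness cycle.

q=0: [∞, ∞, ∞, ∞, ∞, 0]
q=1: [-3, 7, ∞, ∞, -4, ∞]
q=2: [-8, 8, -6, 2, 4, -12]
q=3: [-15, -5, -11, -3, -16, -17]
q=4: [-20, -10, -18, -10, -21, -24]
q=5: [-27, -17, -23, -15, -28, -29]
q=6: [-32, -22, -30, -22, -33, -36]
Optimal cycle mean attained by: cycle 0->5->0, total (-9) + (-3), length 2.
Answer: λ = -6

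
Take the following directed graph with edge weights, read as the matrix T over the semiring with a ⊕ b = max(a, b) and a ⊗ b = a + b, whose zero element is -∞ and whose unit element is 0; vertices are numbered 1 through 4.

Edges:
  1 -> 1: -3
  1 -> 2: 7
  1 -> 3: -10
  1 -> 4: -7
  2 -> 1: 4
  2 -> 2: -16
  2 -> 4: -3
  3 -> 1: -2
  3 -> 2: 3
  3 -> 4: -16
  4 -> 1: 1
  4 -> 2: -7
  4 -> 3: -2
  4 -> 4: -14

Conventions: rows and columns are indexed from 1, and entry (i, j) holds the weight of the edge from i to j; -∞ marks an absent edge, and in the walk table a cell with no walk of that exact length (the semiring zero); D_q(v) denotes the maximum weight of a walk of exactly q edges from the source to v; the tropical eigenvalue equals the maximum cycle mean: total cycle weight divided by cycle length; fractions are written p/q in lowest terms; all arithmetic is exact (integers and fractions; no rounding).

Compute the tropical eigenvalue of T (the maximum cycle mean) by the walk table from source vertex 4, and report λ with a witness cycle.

q=0: [-∞, -∞, -∞, 0]
q=1: [1, -7, -2, -14]
q=2: [-2, 8, -9, -6]
q=3: [12, 5, -8, 5]
q=4: [9, 19, 3, 5]
Optimal cycle mean attained by: cycle 1->2->1, total 7 + 4, length 2.
Answer: λ = 11/2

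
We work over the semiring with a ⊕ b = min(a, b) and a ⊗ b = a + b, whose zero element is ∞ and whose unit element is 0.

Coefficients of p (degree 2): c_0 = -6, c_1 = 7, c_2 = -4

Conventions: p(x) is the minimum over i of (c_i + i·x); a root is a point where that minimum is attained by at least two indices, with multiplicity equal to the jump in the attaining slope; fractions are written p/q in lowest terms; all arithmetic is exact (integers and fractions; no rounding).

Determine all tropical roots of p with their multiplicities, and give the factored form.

hull edge (i=0, c=-6) to (i=2, c=-4): slope 1, span 2
Factored form: p(x) = -4 ⊗ (x ⊕ (-1)) ⊗ (x ⊕ (-1))
Answer: roots = -1 (mult 2)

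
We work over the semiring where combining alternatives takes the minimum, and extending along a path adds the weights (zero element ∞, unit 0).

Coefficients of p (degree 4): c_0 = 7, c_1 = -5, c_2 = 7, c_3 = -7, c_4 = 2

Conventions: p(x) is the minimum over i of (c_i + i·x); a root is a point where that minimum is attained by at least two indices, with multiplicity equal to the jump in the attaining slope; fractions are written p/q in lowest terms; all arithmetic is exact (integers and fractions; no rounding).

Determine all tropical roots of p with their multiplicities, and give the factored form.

hull edge (i=0, c=7) to (i=1, c=-5): slope -12, span 1
hull edge (i=1, c=-5) to (i=3, c=-7): slope -1, span 2
hull edge (i=3, c=-7) to (i=4, c=2): slope 9, span 1
Factored form: p(x) = 2 ⊗ (x ⊕ (-9)) ⊗ (x ⊕ 1) ⊗ (x ⊕ 1) ⊗ (x ⊕ 12)
Answer: roots = -9 (mult 1), 1 (mult 2), 12 (mult 1)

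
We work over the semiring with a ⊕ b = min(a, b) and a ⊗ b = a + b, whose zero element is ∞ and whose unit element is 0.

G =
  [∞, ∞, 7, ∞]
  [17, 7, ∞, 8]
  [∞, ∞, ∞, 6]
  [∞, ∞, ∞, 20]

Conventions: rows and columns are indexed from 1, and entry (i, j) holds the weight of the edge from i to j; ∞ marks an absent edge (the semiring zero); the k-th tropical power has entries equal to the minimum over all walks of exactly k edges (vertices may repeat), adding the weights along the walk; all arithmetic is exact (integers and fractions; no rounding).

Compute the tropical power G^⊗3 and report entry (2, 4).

G^⊗2:
  [∞, ∞, ∞, 13]
  [24, 14, 24, 15]
  [∞, ∞, ∞, 26]
  [∞, ∞, ∞, 40]
G^⊗3:
  [∞, ∞, ∞, 33]
  [31, 21, 31, 22]
  [∞, ∞, ∞, 46]
  [∞, ∞, ∞, 60]
Key observation: the optimum is the walk 2->2->2->4, with weight 7 + 7 + 8 = 22.
Optimal value attained by: walk 2->2->2->4.
Answer: (G^⊗3)[2][4] = 22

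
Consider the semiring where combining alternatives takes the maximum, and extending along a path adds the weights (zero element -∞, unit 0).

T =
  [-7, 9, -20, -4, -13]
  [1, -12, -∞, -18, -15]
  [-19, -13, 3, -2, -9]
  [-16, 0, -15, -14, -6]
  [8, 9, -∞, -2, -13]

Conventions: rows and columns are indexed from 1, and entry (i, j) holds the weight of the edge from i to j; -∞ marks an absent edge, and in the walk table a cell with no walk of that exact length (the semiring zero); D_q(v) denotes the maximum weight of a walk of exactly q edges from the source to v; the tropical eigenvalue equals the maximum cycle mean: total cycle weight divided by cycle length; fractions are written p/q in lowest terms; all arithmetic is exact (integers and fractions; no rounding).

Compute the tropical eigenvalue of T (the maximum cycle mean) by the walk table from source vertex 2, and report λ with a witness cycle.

q=0: [-∞, 0, -∞, -∞, -∞]
q=1: [1, -12, -∞, -18, -15]
q=2: [-6, 10, -19, -3, -12]
q=3: [11, 3, -16, -8, -5]
q=4: [4, 20, -9, 7, -2]
q=5: [21, 13, -6, 2, 5]
Optimal cycle mean attained by: cycle 1->2->1, total 9 + 1, length 2.
Answer: λ = 5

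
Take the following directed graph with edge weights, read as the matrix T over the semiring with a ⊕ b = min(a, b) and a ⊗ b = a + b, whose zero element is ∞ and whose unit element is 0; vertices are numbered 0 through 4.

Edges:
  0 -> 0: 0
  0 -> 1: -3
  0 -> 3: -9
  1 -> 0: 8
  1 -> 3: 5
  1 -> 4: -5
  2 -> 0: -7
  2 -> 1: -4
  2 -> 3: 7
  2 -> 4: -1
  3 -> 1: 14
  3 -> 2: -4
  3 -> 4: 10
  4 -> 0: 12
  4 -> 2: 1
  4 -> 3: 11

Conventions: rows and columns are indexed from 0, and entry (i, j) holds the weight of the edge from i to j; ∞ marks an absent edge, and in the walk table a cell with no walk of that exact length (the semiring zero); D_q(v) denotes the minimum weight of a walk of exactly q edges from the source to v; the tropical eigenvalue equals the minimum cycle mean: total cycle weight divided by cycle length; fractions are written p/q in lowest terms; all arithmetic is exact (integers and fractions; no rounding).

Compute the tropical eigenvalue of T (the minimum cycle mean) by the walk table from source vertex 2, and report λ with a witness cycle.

q=0: [∞, ∞, 0, ∞, ∞]
q=1: [-7, -4, ∞, 7, -1]
q=2: [-7, -10, 0, -16, -9]
q=3: [-7, -10, -20, -16, -15]
q=4: [-27, -24, -20, -16, -21]
q=5: [-27, -30, -20, -36, -29]
Optimal cycle mean attained by: cycle 0->3->2->0, total (-9) + (-4) + (-7), length 3.
Answer: λ = -20/3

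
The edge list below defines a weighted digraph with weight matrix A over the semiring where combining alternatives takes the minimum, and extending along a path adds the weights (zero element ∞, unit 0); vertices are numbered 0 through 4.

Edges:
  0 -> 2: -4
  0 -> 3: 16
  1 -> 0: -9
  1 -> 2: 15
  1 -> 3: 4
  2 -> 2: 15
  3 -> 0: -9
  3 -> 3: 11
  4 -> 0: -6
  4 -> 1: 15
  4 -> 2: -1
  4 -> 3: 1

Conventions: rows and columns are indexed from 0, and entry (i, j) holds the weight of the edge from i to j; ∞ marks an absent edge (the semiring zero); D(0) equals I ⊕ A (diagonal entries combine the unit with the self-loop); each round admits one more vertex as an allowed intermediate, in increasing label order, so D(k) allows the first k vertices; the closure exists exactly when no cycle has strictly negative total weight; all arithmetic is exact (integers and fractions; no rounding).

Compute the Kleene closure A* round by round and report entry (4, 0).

D(0):
  [0, ∞, -4, 16, ∞]
  [-9, 0, 15, 4, ∞]
  [∞, ∞, 0, ∞, ∞]
  [-9, ∞, ∞, 0, ∞]
  [-6, 15, -1, 1, 0]
D(1):
  [0, ∞, -4, 16, ∞]
  [-9, 0, -13, 4, ∞]
  [∞, ∞, 0, ∞, ∞]
  [-9, ∞, -13, 0, ∞]
  [-6, 15, -10, 1, 0]
D(2):
  [0, ∞, -4, 16, ∞]
  [-9, 0, -13, 4, ∞]
  [∞, ∞, 0, ∞, ∞]
  [-9, ∞, -13, 0, ∞]
  [-6, 15, -10, 1, 0]
D(3):
  [0, ∞, -4, 16, ∞]
  [-9, 0, -13, 4, ∞]
  [∞, ∞, 0, ∞, ∞]
  [-9, ∞, -13, 0, ∞]
  [-6, 15, -10, 1, 0]
D(4):
  [0, ∞, -4, 16, ∞]
  [-9, 0, -13, 4, ∞]
  [∞, ∞, 0, ∞, ∞]
  [-9, ∞, -13, 0, ∞]
  [-8, 15, -12, 1, 0]
D(5):
  [0, ∞, -4, 16, ∞]
  [-9, 0, -13, 4, ∞]
  [∞, ∞, 0, ∞, ∞]
  [-9, ∞, -13, 0, ∞]
  [-8, 15, -12, 1, 0]
Answer: A*[4][0] = -8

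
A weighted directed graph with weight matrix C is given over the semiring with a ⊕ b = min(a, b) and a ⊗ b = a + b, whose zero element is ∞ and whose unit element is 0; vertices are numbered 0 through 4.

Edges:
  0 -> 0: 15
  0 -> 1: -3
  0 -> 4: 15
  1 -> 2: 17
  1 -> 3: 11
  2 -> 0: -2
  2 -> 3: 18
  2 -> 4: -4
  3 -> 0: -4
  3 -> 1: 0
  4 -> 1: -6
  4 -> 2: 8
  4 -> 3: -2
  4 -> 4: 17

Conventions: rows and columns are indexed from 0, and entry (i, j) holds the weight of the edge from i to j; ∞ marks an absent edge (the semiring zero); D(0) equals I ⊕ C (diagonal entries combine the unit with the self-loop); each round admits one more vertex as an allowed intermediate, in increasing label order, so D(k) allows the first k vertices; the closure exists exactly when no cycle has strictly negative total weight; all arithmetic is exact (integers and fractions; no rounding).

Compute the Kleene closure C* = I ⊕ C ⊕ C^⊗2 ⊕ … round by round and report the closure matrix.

D(0):
  [0, -3, ∞, ∞, 15]
  [∞, 0, 17, 11, ∞]
  [-2, ∞, 0, 18, -4]
  [-4, 0, ∞, 0, ∞]
  [∞, -6, 8, -2, 0]
D(1):
  [0, -3, ∞, ∞, 15]
  [∞, 0, 17, 11, ∞]
  [-2, -5, 0, 18, -4]
  [-4, -7, ∞, 0, 11]
  [∞, -6, 8, -2, 0]
D(2):
  [0, -3, 14, 8, 15]
  [∞, 0, 17, 11, ∞]
  [-2, -5, 0, 6, -4]
  [-4, -7, 10, 0, 11]
  [∞, -6, 8, -2, 0]
D(3):
  [0, -3, 14, 8, 10]
  [15, 0, 17, 11, 13]
  [-2, -5, 0, 6, -4]
  [-4, -7, 10, 0, 6]
  [6, -6, 8, -2, 0]
D(4):
  [0, -3, 14, 8, 10]
  [7, 0, 17, 11, 13]
  [-2, -5, 0, 6, -4]
  [-4, -7, 10, 0, 6]
  [-6, -9, 8, -2, 0]
D(5):
  [0, -3, 14, 8, 10]
  [7, 0, 17, 11, 13]
  [-10, -13, 0, -6, -4]
  [-4, -7, 10, 0, 6]
  [-6, -9, 8, -2, 0]
Answer: C* = [[0, -3, 14, 8, 10], [7, 0, 17, 11, 13], [-10, -13, 0, -6, -4], [-4, -7, 10, 0, 6], [-6, -9, 8, -2, 0]]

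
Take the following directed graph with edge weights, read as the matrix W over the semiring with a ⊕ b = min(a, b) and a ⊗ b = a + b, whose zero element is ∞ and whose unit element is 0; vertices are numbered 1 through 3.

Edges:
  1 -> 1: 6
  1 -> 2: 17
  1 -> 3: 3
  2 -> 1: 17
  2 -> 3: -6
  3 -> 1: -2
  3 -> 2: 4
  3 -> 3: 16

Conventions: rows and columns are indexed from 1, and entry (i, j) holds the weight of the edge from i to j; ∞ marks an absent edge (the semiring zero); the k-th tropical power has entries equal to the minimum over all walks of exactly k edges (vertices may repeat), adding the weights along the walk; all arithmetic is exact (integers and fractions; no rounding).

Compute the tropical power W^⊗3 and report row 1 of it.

W^⊗2:
  [1, 7, 9]
  [-8, -2, 10]
  [4, 15, -2]
W^⊗3:
  [7, 13, 1]
  [-2, 9, -8]
  [-4, 2, 7]
Answer: row 1 of W^⊗3 = [7, 13, 1]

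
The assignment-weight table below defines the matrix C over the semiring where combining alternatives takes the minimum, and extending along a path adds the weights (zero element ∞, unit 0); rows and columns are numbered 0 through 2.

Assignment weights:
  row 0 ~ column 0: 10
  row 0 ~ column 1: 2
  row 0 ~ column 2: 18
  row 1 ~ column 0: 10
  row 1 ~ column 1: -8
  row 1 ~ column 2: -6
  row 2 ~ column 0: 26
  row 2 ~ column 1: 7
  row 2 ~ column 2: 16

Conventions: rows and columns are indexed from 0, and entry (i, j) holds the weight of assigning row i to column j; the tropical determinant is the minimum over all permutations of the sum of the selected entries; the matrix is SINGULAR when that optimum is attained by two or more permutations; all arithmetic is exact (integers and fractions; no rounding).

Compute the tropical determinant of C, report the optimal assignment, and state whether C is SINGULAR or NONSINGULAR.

σ = (0, 1, 2): 10 + (-8) + 16 = 18
σ = (0, 2, 1): 10 + (-6) + 7 = 11
σ = (1, 0, 2): 2 + 10 + 16 = 28
σ = (1, 2, 0): 2 + (-6) + 26 = 22
σ = (2, 0, 1): 18 + 10 + 7 = 35
σ = (2, 1, 0): 18 + (-8) + 26 = 36
Optimal value attained by: σ = (0, 2, 1).
Answer: det⊕(C) = 11; verdict: NONSINGULAR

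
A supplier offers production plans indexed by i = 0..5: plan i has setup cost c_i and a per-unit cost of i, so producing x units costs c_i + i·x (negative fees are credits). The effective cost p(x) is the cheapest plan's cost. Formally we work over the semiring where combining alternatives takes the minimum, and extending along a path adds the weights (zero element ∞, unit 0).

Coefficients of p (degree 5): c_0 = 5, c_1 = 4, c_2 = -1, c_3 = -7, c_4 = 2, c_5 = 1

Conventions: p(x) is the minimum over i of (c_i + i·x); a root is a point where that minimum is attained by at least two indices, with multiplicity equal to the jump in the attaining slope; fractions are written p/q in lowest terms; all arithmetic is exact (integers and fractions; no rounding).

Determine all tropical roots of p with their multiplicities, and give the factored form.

hull edge (i=0, c=5) to (i=3, c=-7): slope -4, span 3
hull edge (i=3, c=-7) to (i=5, c=1): slope 4, span 2
Factored form: p(x) = 1 ⊗ (x ⊕ (-4)) ⊗ (x ⊕ (-4)) ⊗ (x ⊕ 4) ⊗ (x ⊕ 4) ⊗ (x ⊕ 4)
Answer: roots = -4 (mult 2), 4 (mult 3)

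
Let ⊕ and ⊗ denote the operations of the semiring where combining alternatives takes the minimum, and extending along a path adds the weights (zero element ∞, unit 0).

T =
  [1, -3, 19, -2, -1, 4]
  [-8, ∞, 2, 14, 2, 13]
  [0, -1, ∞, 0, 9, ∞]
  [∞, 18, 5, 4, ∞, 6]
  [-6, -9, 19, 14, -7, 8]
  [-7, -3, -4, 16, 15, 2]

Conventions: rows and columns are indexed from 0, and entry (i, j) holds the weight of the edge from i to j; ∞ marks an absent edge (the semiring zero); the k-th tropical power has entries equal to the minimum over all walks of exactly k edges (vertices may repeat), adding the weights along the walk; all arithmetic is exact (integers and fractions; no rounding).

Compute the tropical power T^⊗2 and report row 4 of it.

T^⊗2:
  [-11, -10, -1, -1, -8, 4]
  [-7, -11, 9, -10, -9, -4]
  [-9, -3, 1, -2, -1, 4]
  [-1, 3, 2, 5, 14, 8]
  [-17, -16, -7, -8, -14, -2]
  [-11, -10, -2, -9, -8, -3]
Answer: row 4 of T^⊗2 = [-17, -16, -7, -8, -14, -2]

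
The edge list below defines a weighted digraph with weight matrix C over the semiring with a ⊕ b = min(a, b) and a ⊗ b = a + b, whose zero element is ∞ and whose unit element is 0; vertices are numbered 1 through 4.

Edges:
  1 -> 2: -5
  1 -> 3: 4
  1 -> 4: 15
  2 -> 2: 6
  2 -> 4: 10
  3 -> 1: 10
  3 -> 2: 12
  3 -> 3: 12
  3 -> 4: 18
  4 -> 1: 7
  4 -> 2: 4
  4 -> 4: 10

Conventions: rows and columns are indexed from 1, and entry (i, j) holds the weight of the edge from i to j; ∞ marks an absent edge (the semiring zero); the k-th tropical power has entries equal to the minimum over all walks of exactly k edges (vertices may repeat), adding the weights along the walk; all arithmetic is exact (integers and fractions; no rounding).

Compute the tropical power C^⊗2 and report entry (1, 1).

C^⊗2:
  [14, 1, 16, 5]
  [17, 12, ∞, 16]
  [22, 5, 14, 22]
  [17, 2, 11, 14]
Key observation: the optimum is the walk 1->3->1, with weight 4 + 10 = 14.
Optimal value attained by: walk 1->3->1.
Answer: (C^⊗2)[1][1] = 14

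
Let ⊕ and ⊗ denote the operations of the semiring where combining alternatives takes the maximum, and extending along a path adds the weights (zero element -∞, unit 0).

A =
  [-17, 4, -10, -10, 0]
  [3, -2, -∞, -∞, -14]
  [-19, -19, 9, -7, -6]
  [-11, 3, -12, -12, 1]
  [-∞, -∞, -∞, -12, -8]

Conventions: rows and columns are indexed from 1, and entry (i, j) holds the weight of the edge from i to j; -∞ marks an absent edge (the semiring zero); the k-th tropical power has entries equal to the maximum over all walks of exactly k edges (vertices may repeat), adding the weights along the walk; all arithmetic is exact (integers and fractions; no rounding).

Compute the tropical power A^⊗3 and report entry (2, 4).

A^⊗2:
  [7, 2, -1, -12, -8]
  [1, 7, -7, -7, 3]
  [-10, -4, 18, 2, 3]
  [6, 1, -3, -11, -7]
  [-23, -9, -24, -20, -11]
A^⊗3:
  [5, 11, 8, -3, 7]
  [10, 5, 2, -9, 1]
  [-1, 5, 27, 11, 12]
  [4, 10, 6, -4, 6]
  [-6, -11, -15, -23, -19]
Key observation: the optimum is the walk 2->1->5->4, with weight 3 + 0 + (-12) = -9.
Optimal value attained by: walk 2->1->5->4.
Answer: (A^⊗3)[2][4] = -9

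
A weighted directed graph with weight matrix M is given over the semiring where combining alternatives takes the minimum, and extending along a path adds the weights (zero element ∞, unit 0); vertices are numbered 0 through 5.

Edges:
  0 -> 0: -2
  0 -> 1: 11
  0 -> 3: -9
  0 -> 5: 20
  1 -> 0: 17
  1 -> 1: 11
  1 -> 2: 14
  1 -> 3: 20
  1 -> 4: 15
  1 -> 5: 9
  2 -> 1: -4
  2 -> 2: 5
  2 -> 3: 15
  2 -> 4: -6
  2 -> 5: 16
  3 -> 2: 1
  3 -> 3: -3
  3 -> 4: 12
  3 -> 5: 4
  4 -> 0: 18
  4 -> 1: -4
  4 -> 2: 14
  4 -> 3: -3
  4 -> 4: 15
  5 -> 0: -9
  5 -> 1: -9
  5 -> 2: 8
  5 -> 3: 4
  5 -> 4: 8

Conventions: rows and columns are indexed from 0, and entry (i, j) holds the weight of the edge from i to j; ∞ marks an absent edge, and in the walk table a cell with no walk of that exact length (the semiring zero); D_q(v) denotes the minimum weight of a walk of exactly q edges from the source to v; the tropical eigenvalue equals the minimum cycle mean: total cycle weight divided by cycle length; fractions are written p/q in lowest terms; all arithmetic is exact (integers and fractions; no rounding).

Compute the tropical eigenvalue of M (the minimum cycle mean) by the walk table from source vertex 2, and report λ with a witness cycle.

q=0: [∞, ∞, 0, ∞, ∞, ∞]
q=1: [∞, -4, 5, 15, -6, 16]
q=2: [7, -10, 8, -9, -1, 5]
q=3: [-4, -5, -8, -12, 2, -5]
q=4: [-14, -14, -11, -15, -14, -8]
q=5: [-17, -18, -14, -23, -17, -11]
q=6: [-20, -21, -22, -26, -20, -19]
Optimal cycle mean attained by: cycle 0->3->5->0, total (-9) + 4 + (-9), length 3.
Answer: λ = -14/3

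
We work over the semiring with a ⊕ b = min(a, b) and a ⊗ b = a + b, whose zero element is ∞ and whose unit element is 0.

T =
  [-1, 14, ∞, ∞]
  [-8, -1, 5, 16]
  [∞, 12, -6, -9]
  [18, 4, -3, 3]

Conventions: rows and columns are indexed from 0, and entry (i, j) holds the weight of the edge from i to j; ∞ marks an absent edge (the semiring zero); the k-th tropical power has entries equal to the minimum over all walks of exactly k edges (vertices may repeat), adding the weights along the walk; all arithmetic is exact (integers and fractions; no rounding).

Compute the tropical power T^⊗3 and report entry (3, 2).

T^⊗2:
  [-2, 13, 19, 30]
  [-9, -2, -1, -4]
  [4, -5, -12, -15]
  [-4, 3, -9, -12]
T^⊗3:
  [-3, 12, 13, 10]
  [-10, -3, -7, -10]
  [-13, -11, -18, -21]
  [-5, -8, -15, -18]
Key observation: the optimum is the walk 3->2->2->2, with weight (-3) + (-6) + (-6) = -15.
Optimal value attained by: walk 3->2->2->2.
Answer: (T^⊗3)[3][2] = -15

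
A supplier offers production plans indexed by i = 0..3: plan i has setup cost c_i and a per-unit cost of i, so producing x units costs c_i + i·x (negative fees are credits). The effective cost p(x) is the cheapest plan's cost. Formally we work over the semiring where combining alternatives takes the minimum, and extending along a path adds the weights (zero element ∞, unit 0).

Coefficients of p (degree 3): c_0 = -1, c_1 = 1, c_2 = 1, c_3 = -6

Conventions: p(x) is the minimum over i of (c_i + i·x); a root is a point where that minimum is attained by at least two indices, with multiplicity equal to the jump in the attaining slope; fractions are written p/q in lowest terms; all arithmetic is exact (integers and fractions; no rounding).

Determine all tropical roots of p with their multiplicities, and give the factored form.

hull edge (i=0, c=-1) to (i=3, c=-6): slope -5/3, span 3
Factored form: p(x) = -6 ⊗ (x ⊕ 5/3) ⊗ (x ⊕ 5/3) ⊗ (x ⊕ 5/3)
Answer: roots = 5/3 (mult 3)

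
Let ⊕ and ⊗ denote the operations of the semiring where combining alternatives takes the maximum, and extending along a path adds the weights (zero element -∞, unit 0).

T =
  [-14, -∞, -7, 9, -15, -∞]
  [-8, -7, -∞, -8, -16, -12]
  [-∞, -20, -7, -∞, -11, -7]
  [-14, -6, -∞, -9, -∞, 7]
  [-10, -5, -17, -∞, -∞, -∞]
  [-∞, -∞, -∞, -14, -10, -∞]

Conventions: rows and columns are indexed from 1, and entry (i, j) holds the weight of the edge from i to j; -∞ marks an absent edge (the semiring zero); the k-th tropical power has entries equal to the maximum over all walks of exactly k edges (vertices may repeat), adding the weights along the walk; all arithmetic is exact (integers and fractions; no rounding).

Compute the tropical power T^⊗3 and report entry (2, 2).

T^⊗2:
  [-5, 3, -14, 0, -18, 16]
  [-15, -14, -15, 1, -22, -1]
  [-21, -16, -14, -21, -17, -14]
  [-14, -13, -21, -5, -3, -2]
  [-13, -12, -17, -1, -21, -17]
  [-20, -15, -27, -23, -∞, -7]
T^⊗3:
  [-5, -4, -12, 4, 6, 7]
  [-13, -5, -22, -6, -11, 8]
  [-24, -22, -21, -12, -24, -14]
  [-13, -8, -20, -5, -12, 2]
  [-15, -7, -20, -4, -27, 6]
  [-23, -22, -27, -11, -17, -16]
Key observation: the optimum is the walk 2->1->4->2, with weight (-8) + 9 + (-6) = -5.
Optimal value attained by: walk 2->1->4->2.
Answer: (T^⊗3)[2][2] = -5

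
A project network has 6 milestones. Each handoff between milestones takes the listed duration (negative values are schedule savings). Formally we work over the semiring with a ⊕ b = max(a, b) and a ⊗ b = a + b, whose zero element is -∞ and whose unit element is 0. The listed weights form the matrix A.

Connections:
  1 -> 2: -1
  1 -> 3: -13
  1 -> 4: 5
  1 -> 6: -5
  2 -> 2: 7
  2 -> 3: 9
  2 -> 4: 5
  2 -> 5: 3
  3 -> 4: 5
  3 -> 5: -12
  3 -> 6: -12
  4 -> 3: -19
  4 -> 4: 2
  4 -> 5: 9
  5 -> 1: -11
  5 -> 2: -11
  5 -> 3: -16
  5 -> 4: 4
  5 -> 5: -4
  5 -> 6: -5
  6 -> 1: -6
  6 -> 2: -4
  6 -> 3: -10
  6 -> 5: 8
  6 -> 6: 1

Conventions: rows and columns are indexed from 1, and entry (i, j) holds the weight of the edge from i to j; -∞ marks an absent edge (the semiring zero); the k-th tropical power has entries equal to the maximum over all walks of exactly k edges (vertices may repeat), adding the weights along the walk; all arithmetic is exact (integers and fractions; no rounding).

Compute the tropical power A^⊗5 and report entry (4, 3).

A^⊗2:
  [-11, 6, 8, 7, 14, -4]
  [-8, 14, 16, 14, 14, -2]
  [-18, -16, -14, 7, 14, -11]
  [-2, -2, -7, 13, 11, 4]
  [-11, -4, -2, 6, 13, -4]
  [-3, 3, 5, 12, 9, 3]
A^⊗3:
  [3, 13, 15, 18, 16, 9]
  [3, 21, 23, 21, 23, 9]
  [3, 3, -2, 18, 16, 9]
  [0, 5, 7, 15, 22, 6]
  [2, 3, 5, 17, 15, 8]
  [-2, 10, 12, 14, 21, 4]
A^⊗4:
  [5, 20, 22, 20, 27, 11]
  [12, 28, 30, 28, 30, 18]
  [5, 10, 12, 20, 27, 11]
  [11, 12, 14, 26, 24, 17]
  [4, 10, 12, 19, 26, 10]
  [10, 17, 19, 25, 23, 16]
A^⊗5:
  [16, 27, 29, 31, 29, 22]
  [19, 35, 37, 35, 37, 25]
  [16, 17, 19, 31, 29, 22]
  [13, 19, 21, 28, 35, 19]
  [15, 17, 19, 30, 28, 21]
  [12, 24, 26, 27, 34, 18]
Key observation: the optimum is the walk 4->5->2->2->2->3, with weight 9 + (-11) + 7 + 7 + 9 = 21.
Optimal value attained by: walk 4->5->2->2->2->3.
Answer: (A^⊗5)[4][3] = 21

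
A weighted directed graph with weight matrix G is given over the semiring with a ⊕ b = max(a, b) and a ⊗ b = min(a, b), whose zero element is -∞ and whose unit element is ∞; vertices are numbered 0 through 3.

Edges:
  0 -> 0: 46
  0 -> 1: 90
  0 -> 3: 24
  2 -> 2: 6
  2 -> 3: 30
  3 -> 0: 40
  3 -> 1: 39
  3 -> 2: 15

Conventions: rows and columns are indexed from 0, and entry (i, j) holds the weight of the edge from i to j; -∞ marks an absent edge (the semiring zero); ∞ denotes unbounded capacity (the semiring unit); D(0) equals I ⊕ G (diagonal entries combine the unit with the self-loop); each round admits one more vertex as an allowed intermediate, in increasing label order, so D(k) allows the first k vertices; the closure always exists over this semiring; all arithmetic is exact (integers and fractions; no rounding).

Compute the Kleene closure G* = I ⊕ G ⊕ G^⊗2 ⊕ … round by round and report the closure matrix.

D(0):
  [∞, 90, -∞, 24]
  [-∞, ∞, -∞, -∞]
  [-∞, -∞, ∞, 30]
  [40, 39, 15, ∞]
D(1):
  [∞, 90, -∞, 24]
  [-∞, ∞, -∞, -∞]
  [-∞, -∞, ∞, 30]
  [40, 40, 15, ∞]
D(2):
  [∞, 90, -∞, 24]
  [-∞, ∞, -∞, -∞]
  [-∞, -∞, ∞, 30]
  [40, 40, 15, ∞]
D(3):
  [∞, 90, -∞, 24]
  [-∞, ∞, -∞, -∞]
  [-∞, -∞, ∞, 30]
  [40, 40, 15, ∞]
D(4):
  [∞, 90, 15, 24]
  [-∞, ∞, -∞, -∞]
  [30, 30, ∞, 30]
  [40, 40, 15, ∞]
Answer: G* = [[∞, 90, 15, 24], [-∞, ∞, -∞, -∞], [30, 30, ∞, 30], [40, 40, 15, ∞]]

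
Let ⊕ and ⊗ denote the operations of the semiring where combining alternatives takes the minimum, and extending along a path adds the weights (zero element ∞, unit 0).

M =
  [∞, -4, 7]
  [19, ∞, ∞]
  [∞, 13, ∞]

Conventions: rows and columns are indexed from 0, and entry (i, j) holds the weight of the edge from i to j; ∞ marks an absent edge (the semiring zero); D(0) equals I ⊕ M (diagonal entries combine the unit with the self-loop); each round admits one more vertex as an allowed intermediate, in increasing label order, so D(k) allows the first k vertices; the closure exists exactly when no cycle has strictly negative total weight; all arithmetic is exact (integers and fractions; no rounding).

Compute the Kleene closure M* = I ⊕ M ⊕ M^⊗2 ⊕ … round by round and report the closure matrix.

D(0):
  [0, -4, 7]
  [19, 0, ∞]
  [∞, 13, 0]
D(1):
  [0, -4, 7]
  [19, 0, 26]
  [∞, 13, 0]
D(2):
  [0, -4, 7]
  [19, 0, 26]
  [32, 13, 0]
D(3):
  [0, -4, 7]
  [19, 0, 26]
  [32, 13, 0]
Answer: M* = [[0, -4, 7], [19, 0, 26], [32, 13, 0]]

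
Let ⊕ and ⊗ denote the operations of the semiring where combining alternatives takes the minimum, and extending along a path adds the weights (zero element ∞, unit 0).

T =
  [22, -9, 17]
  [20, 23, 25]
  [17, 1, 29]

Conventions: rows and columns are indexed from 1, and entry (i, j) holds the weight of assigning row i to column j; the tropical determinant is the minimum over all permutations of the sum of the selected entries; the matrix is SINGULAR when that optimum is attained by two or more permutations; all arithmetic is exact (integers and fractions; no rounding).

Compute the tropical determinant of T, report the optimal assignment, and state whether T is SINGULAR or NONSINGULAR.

σ = (1, 2, 3): 22 + 23 + 29 = 74
σ = (1, 3, 2): 22 + 25 + 1 = 48
σ = (2, 1, 3): (-9) + 20 + 29 = 40
σ = (2, 3, 1): (-9) + 25 + 17 = 33
σ = (3, 1, 2): 17 + 20 + 1 = 38
σ = (3, 2, 1): 17 + 23 + 17 = 57
Optimal value attained by: σ = (2, 3, 1).
Answer: det⊕(T) = 33; verdict: NONSINGULAR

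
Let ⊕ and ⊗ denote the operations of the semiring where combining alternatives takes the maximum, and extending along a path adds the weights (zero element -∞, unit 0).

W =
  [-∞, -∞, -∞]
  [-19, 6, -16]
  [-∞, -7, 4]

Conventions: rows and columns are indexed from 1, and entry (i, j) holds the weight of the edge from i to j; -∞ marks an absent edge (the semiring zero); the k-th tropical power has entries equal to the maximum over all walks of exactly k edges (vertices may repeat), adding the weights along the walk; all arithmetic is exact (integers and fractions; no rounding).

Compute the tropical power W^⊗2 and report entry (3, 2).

W^⊗2:
  [-∞, -∞, -∞]
  [-13, 12, -10]
  [-26, -1, 8]
Key observation: the optimum is the walk 3->2->2, with weight (-7) + 6 = -1.
Optimal value attained by: walk 3->2->2.
Answer: (W^⊗2)[3][2] = -1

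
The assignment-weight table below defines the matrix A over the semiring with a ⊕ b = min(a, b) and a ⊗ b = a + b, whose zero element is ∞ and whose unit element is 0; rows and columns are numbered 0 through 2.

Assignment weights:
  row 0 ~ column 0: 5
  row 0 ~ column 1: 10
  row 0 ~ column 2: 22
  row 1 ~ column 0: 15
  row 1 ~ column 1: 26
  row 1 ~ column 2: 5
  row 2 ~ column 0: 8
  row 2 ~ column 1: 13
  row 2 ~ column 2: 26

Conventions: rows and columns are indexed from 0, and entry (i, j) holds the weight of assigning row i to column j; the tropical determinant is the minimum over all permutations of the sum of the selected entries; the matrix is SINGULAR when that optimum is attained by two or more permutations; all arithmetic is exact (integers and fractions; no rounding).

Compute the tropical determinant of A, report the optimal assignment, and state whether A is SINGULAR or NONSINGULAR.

σ = (0, 1, 2): 5 + 26 + 26 = 57
σ = (0, 2, 1): 5 + 5 + 13 = 23
σ = (1, 0, 2): 10 + 15 + 26 = 51
σ = (1, 2, 0): 10 + 5 + 8 = 23
σ = (2, 0, 1): 22 + 15 + 13 = 50
σ = (2, 1, 0): 22 + 26 + 8 = 56
Optimal value attained by: σ = (0, 2, 1).
Answer: det⊕(A) = 23; verdict: SINGULAR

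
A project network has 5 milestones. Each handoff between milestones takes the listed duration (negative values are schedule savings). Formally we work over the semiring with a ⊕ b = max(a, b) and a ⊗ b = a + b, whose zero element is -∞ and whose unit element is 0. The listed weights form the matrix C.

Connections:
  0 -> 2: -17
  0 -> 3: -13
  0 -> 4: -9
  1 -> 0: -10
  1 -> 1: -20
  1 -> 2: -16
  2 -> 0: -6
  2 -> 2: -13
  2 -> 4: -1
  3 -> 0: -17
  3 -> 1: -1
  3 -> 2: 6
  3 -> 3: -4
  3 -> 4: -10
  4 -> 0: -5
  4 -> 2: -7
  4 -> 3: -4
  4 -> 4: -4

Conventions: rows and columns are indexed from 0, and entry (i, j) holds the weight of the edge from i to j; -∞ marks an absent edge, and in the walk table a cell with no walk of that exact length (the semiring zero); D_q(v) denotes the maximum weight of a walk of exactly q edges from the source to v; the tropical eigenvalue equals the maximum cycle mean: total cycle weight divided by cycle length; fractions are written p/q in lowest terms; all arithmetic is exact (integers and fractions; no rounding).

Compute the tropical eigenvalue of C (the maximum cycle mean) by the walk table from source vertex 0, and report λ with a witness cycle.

q=0: [0, -∞, -∞, -∞, -∞]
q=1: [-∞, -∞, -17, -13, -9]
q=2: [-14, -14, -7, -13, -13]
q=3: [-13, -14, -7, -17, -8]
q=4: [-13, -18, -11, -12, -8]
q=5: [-13, -13, -6, -12, -12]
Optimal cycle mean attained by: cycle 2->4->3->2, total (-1) + (-4) + 6, length 3.
Answer: λ = 1/3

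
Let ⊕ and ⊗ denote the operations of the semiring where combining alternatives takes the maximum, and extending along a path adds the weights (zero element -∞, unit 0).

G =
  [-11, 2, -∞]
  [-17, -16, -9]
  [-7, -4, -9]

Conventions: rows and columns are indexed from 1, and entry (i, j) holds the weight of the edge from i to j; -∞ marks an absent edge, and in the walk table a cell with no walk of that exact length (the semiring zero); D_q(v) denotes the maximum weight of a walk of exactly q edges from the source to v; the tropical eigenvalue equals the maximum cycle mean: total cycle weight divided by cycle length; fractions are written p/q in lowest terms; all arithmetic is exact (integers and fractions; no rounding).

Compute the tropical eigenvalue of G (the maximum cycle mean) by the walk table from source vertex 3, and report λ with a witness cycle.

q=0: [-∞, -∞, 0]
q=1: [-7, -4, -9]
q=2: [-16, -5, -13]
q=3: [-20, -14, -14]
Optimal cycle mean attained by: cycle 1->2->3->1, total 2 + (-9) + (-7), length 3.
Answer: λ = -14/3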